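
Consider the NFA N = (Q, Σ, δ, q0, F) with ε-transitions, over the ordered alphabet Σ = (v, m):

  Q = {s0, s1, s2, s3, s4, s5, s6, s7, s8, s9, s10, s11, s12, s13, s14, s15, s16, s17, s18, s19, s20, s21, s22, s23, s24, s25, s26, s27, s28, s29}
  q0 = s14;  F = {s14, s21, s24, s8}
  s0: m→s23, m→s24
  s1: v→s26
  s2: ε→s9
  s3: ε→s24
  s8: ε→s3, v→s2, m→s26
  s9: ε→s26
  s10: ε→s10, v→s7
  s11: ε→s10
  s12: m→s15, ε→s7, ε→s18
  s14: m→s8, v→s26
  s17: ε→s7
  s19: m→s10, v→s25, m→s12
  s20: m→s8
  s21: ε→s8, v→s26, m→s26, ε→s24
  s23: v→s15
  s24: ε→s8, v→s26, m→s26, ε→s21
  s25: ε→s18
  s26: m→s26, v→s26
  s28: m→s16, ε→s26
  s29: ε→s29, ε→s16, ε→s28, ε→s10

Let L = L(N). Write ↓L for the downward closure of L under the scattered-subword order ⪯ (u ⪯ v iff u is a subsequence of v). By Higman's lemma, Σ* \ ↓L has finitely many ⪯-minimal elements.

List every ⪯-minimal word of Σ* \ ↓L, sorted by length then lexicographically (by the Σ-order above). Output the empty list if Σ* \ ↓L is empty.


Antichain: [v, mm].

|Q|=30, |F|=4, |δ|=40 (19 ε).
min D↑ (3 st, q0=0, F={1}): 0:v→1,m→2 1:v→1,m→1 2:v→1,m→1.
'v': N↓-sim [8, 3] end={s2,s26,s9} rej; 1/1 del acc.
'mm': run [8, 7, 1] end={s26} ∉↓L; 2/2 single-dels accept.
2 obstructions.


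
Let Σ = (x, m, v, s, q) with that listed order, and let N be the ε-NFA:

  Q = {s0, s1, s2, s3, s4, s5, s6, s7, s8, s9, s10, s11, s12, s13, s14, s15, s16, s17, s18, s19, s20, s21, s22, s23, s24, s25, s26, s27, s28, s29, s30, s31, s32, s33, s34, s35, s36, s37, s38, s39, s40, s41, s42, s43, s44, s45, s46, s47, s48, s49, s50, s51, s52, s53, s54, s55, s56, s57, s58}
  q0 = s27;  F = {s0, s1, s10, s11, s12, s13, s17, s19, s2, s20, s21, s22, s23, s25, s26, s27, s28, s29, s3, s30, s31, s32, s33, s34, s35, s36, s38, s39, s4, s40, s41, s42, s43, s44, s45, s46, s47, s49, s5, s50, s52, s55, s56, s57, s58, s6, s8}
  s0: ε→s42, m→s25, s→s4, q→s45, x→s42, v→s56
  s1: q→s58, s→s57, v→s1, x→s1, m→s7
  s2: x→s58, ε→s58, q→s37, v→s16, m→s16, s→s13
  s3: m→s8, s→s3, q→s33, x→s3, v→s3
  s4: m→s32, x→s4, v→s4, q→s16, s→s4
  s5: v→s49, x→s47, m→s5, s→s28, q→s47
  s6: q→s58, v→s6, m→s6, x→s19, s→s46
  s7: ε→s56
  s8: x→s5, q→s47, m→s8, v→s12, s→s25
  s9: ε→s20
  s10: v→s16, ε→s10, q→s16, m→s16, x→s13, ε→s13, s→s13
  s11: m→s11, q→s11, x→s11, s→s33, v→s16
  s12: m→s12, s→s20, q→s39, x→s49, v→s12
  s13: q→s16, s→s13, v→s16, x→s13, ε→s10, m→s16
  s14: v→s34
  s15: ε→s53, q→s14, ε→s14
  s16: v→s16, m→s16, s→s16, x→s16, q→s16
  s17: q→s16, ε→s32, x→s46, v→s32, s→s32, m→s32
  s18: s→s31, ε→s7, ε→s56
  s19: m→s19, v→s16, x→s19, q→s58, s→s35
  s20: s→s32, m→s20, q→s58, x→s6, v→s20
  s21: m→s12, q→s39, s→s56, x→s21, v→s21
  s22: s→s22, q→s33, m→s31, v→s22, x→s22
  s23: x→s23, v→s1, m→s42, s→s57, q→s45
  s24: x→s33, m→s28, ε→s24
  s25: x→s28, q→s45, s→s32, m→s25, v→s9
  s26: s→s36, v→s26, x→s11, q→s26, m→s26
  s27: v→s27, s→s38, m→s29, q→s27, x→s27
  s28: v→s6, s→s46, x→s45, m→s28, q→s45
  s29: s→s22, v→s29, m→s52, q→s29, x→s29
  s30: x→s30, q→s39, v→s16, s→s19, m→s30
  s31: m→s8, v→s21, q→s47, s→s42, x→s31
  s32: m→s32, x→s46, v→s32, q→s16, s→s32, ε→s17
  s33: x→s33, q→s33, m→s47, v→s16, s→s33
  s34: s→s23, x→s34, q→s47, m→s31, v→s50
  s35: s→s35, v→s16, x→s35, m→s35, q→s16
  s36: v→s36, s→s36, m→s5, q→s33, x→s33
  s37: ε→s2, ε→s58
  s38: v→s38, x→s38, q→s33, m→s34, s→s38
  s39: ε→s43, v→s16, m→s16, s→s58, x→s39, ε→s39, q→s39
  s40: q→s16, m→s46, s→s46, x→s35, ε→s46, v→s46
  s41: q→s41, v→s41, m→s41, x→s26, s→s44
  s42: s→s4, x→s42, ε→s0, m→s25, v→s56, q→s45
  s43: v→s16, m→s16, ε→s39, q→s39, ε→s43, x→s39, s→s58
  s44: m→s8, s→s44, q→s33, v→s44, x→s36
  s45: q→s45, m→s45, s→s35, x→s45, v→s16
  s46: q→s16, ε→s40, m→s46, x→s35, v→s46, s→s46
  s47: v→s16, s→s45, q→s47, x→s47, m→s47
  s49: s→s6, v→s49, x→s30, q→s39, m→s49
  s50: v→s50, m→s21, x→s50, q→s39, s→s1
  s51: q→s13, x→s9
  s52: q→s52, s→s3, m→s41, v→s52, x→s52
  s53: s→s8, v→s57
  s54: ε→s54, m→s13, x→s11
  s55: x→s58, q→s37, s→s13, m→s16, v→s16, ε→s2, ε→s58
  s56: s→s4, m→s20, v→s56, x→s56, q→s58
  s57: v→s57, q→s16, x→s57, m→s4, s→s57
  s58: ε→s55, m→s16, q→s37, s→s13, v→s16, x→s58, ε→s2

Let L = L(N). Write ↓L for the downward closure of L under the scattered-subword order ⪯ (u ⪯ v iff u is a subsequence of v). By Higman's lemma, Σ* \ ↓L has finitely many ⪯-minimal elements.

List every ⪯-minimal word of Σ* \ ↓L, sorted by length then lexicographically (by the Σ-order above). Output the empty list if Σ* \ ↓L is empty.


|Q|=59, |F|=47, |δ|=279 (28 ε).
min D↑ (41 st, q0=0, F={13}): 0:x→0,m→1,v→0,s→2,q→0 1:x→1,m→3,v→1,s→4,q→1 2:x→2,m→5,v→2,s→2,q→6 3:x→3,m→7,v→3,s→8,q→3 4:x→4,m→9,v→4,s→4,q→6 5:x→5,m→9,v→10,s→11,q→12 6:x→6,m→12,v→13,s→6,q→6 7:x→14,m→7,v→7,s→15,q→7 8:x→8,m→16,v→8,s→8,q→6 9:x→9,m→16,v→17,s→18,q→12 10:x→10,m→17,v→10,s→19,q→20 11:x→11,m→18,v→19,s→21,q→22 12:x→12,m→12,v→13,s→22,q→12 13:x→13,m→13,v→13,s→13,q→13 14:x→23,m→14,v→14,s→24,q→14 15:x→24,m→16,v→15,s→15,q→6 16:x→25,m→16,v→26,s→27,q→12 17:x→17,m→26,v→17,s→28,q→20 18:x→18,m→27,v→28,s→29,q→22 19:x→19,m→28,v→19,s→21,q→30 20:x→20,m→13,v→13,s→30,q→20 21:x→21,m→29,v→21,s→21,q→13 22:x→22,m→22,v→13,s→31,q→22 23:x→23,m→23,v→13,s→6,q→23 24:x→6,m→25,v→24,s→24,q→6 25:x→12,m→25,v→32,s→33,q→12 26:x→32,m→26,v→26,s→34,q→20 27:x→33,m→27,v→34,s→35,q→22 28:x→28,m→34,v→28,s→29,q→30 29:x→29,m→35,v→29,s→29,q→13 30:x→30,m→13,v→13,s→36,q→30 31:x→31,m→31,v→13,s→31,q→13 32:x→37,m→32,v→32,s→38,q→20 33:x→22,m→33,v→38,s→39,q→22 34:x→38,m→34,v→34,s→35,q→30 35:x→39,m→35,v→35,s→35,q→13 36:x→36,m→13,v→13,s→36,q→13 37:x→37,m→37,v→13,s→40,q→20 38:x→40,m→38,v→38,s→39,q→30 39:x→31,m→39,v→39,s→39,q→13 40:x→40,m→40,v→13,s→31,q→30 [Hopcroft].
'sqv': |S_i|=[51, 45, 13, 1] end={s16} rej; 3/3 single-dels accept.
'smvqm': N↓-sim [51, 45, 39, 28, 9, 1] end={s16} rej; 5/5 del acc.
'smssq': run [51, 45, 39, 27, 10, 1] end={s16} ∉↓L; 5/5 deletions ∈↓L.
'mmmxxv': run [51, 49, 42, 33, 24, 16, 1] end={s16} — reject; 6/6 deletions ∈↓L.
4 words, ⪯-incomp.

Antichain: [sqv, smvqm, smssq, mmmxxv].


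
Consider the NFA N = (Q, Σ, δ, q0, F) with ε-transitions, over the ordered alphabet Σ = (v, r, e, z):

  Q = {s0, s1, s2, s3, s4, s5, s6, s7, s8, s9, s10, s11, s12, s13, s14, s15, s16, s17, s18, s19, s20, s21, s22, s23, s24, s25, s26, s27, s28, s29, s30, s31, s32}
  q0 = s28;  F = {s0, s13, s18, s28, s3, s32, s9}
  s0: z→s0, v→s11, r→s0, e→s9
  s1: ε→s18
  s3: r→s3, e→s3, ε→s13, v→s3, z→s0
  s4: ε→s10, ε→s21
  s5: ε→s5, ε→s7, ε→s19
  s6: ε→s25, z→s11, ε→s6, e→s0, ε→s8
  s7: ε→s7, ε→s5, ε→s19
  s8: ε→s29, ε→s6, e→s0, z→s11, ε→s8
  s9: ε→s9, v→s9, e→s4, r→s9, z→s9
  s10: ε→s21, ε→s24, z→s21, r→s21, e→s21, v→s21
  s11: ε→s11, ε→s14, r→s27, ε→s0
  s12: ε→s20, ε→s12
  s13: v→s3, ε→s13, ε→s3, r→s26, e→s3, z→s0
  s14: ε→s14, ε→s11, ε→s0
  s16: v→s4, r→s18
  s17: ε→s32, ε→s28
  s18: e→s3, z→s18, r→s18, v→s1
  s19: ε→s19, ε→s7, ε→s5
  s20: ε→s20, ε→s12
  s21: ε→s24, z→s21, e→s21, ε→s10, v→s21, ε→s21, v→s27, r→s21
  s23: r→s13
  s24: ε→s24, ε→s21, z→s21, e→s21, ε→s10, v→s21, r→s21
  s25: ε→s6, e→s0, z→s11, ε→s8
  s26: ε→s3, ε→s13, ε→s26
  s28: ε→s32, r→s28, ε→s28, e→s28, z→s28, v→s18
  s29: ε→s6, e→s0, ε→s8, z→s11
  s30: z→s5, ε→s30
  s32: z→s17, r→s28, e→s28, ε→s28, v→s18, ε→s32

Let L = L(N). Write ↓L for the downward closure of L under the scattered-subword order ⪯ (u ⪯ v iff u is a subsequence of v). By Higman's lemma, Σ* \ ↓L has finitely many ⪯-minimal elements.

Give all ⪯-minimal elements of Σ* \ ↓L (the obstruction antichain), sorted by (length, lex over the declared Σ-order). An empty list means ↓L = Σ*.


|Q|=33, |F|=7, |δ|=108 (54 ε).
min D↑ (6 st, q0=0, F={5}): 0:v→1,r→0,e→0,z→0 1:v→1,r→1,e→2,z→1 2:v→2,r→2,e→2,z→3 3:v→3,r→3,e→4,z→3 4:v→4,r→4,e→5,z→4 5:v→5,r→5,e→5,z→5 (ε-aug+det+¬).
'vezee': |S_i|=[17, 14, 12, 9, 6, 5] end={s10,s21,s24,s27,s4} rej; 5/5 del acc.
1 minimals (antichain).

A = [vezee].


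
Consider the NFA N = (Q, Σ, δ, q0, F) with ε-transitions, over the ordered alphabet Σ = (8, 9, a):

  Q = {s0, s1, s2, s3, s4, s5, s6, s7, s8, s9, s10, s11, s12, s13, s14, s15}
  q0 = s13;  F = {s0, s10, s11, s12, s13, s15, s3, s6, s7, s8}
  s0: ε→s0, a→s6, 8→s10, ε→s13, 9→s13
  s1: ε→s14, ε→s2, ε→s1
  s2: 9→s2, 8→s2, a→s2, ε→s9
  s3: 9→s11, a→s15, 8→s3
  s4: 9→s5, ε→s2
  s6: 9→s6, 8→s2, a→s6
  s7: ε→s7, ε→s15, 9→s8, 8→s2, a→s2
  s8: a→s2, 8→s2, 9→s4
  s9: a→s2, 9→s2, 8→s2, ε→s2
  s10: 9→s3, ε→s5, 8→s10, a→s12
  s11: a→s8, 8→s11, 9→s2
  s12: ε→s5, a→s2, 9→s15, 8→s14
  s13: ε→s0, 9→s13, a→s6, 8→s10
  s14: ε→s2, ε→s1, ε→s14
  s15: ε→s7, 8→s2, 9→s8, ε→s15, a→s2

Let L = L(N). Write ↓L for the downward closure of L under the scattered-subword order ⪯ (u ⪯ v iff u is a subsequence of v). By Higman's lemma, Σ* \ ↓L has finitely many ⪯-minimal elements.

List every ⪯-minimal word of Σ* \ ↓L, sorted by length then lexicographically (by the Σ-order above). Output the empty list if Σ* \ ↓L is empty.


A = [a8, 8aa, 8999].

|Q|=16, |F|=10, |δ|=55 (18 ε).
min D↑ (9 st, q0=0, F={5}): 0:8→1,9→0,a→2 1:8→1,9→3,a→4 2:8→5,9→2,a→2 3:8→3,9→6,a→7 4:8→5,9→7,a→5 5:8→5,9→5,a→5 6:8→6,9→5,a→8 7:8→5,9→8,a→5 8:8→5,9→5,a→5 (ε-aug+det+¬).
'a8': run [16, 11, 4] end={s1,s14,s2,s9} rej; 2/2 deletions ∈↓L.
'8aa': N↓-sim [16, 13, 10, 2] end={s2,s9} ∉↓L; 3/3 deletions ∈↓L.
'8999': N↓-sim [16, 13, 9, 6, 4] end={s2,s4,s5,s9} — reject; 4/4 single-dels accept.
3 obstructions.


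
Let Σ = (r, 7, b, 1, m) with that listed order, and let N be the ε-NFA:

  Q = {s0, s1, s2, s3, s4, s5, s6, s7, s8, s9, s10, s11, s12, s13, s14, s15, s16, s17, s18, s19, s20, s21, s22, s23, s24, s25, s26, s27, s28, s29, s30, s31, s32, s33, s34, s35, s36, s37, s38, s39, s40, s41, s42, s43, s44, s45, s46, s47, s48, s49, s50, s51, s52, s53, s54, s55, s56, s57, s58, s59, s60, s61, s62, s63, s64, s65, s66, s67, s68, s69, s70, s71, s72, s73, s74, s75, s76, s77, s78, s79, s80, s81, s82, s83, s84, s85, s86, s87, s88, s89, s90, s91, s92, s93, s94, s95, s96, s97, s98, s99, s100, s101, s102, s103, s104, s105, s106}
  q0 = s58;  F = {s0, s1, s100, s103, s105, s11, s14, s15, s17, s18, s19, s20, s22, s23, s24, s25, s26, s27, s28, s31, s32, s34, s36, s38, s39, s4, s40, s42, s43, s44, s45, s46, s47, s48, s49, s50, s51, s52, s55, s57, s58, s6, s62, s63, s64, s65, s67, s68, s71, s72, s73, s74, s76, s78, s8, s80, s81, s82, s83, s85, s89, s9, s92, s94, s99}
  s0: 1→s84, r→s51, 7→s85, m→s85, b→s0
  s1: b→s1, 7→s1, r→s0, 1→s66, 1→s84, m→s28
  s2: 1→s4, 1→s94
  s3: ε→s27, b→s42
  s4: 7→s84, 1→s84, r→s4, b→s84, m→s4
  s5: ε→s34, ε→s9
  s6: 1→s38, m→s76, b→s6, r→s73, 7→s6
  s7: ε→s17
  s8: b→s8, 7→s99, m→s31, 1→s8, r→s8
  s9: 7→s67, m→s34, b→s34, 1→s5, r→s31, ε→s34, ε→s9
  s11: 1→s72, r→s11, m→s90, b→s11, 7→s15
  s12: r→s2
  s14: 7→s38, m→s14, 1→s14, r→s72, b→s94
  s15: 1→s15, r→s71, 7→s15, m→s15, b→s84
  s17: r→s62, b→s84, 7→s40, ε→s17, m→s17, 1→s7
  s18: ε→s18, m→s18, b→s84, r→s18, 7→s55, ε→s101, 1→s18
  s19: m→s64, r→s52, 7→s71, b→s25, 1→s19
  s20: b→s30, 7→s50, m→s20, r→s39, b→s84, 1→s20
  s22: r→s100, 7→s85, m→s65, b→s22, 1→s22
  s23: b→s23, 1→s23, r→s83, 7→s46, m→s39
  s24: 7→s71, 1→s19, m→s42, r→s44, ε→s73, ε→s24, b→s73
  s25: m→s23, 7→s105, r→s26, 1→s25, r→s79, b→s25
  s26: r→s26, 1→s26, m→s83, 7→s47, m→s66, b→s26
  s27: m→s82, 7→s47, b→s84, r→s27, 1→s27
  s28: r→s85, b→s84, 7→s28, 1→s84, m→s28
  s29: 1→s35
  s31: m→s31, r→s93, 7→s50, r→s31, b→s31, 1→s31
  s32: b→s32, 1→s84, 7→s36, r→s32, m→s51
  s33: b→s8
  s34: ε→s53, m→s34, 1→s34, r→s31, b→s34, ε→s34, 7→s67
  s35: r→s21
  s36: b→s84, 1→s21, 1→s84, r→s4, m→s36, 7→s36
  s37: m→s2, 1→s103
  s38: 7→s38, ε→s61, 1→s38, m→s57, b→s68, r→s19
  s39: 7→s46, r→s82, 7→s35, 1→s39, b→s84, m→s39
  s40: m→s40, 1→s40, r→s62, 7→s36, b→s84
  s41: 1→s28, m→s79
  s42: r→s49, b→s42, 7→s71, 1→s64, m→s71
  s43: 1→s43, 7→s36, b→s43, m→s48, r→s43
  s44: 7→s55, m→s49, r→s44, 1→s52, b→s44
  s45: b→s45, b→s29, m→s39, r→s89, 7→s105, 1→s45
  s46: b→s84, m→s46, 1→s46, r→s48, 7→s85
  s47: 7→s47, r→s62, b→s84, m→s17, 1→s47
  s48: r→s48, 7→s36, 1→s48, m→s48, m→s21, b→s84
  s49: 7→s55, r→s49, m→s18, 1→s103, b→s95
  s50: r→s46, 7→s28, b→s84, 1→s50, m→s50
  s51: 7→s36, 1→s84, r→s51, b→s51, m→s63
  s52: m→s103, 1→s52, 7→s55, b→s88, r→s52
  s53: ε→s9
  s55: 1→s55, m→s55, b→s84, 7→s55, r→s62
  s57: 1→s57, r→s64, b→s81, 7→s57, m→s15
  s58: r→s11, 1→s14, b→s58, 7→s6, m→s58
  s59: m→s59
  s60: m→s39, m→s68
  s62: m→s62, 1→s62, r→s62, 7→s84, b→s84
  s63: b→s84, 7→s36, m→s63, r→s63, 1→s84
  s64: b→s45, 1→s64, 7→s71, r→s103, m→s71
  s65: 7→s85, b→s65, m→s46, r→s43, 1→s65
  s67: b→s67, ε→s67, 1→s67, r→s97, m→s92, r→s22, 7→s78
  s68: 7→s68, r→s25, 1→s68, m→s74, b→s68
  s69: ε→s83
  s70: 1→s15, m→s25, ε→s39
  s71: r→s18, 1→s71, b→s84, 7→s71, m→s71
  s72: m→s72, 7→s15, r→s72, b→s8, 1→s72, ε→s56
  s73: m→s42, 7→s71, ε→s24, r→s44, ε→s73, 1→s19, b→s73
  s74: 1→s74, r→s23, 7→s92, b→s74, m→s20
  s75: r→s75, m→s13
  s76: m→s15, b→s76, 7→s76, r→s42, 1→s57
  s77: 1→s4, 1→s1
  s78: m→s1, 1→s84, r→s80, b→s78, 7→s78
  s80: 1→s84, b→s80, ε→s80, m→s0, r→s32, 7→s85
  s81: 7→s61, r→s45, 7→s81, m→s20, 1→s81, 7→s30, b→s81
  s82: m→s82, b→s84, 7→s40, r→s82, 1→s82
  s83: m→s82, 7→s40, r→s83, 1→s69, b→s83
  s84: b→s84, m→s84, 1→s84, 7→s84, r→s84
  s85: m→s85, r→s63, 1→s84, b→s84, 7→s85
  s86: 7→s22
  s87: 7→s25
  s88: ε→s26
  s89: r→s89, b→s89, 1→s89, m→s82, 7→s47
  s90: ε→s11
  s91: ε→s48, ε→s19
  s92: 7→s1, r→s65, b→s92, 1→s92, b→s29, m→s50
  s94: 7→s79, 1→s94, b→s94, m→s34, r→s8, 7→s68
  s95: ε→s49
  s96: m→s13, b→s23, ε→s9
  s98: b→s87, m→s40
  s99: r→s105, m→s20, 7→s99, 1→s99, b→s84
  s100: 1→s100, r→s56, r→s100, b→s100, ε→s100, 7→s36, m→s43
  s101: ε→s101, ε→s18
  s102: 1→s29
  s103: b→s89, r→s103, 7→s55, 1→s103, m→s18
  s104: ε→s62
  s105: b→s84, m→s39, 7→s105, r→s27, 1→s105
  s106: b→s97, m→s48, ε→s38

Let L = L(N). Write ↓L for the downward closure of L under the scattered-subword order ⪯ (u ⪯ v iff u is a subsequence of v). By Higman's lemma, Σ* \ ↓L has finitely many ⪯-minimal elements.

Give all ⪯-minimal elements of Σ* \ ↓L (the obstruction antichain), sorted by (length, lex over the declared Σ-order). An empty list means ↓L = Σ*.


|Q|=107, |F|=65, |δ|=407 (33 ε).
min D↑ (64 st, q0=0, F={11}): 0:r→1,7→2,b→0,1→3,m→0 1:r→1,7→4,b→1,1→5,m→1 2:r→6,7→2,b→2,1→7,m→8 3:r→5,7→7,b→9,1→3,m→3 4:r→10,7→4,b→11,1→4,m→4 5:r→5,7→4,b→12,1→5,m→5 6:r→13,7→10,b→6,1→14,m→15 7:r→14,7→7,b→16,1→7,m→17 8:r→15,7→8,b→8,1→17,m→4 9:r→12,7→16,b→9,1→9,m→18 10:r→19,7→10,b→11,1→10,m→10 11:r→11,7→11,b→11,1→11,m→11 12:r→12,7→20,b→12,1→12,m→21 13:r→13,7→22,b→13,1→23,m→24 14:r→23,7→10,b→25,1→14,m→26 15:r→24,7→10,b→15,1→26,m→10 16:r→25,7→16,b→16,1→16,m→27 17:r→26,7→17,b→28,1→17,m→4 18:r→21,7→29,b→18,1→18,m→18 19:r→19,7→22,b→11,1→19,m→19 20:r→30,7→20,b→11,1→20,m→31 21:r→21,7→32,b→21,1→21,m→21 22:r→33,7→22,b→11,1→22,m→22 23:r→23,7→22,b→34,1→23,m→35 24:r→24,7→22,b→24,1→35,m→19 25:r→34,7→30,b→25,1→25,m→36 26:r→35,7→10,b→37,1→26,m→10 27:r→36,7→38,b→27,1→27,m→31 28:r→37,7→28,b→28,1→28,m→31 29:r→39,7→40,b→29,1→29,m→38 30:r→41,7→30,b→11,1→30,m→42 31:r→42,7→32,b→11,1→31,m→31 32:r→43,7→44,b→11,1→32,m→32 33:r→33,7→11,b→11,1→33,m→33 34:r→34,7→45,b→34,1→34,m→46 35:r→35,7→22,b→47,1→35,m→19 36:r→46,7→43,b→36,1→36,m→42 37:r→47,7→30,b→37,1→37,m→42 38:r→48,7→49,b→38,1→38,m→32 39:r→50,7→51,b→39,1→39,m→48 40:r→52,7→40,b→40,1→11,m→49 41:r→41,7→45,b→11,1→41,m→53 42:r→53,7→43,b→11,1→42,m→42 43:r→54,7→51,b→11,1→43,m→43 44:r→51,7→44,b→11,1→11,m→44 45:r→33,7→45,b→11,1→45,m→55 46:r→46,7→56,b→46,1→46,m→53 47:r→47,7→45,b→47,1→47,m→53 48:r→57,7→51,b→48,1→48,m→43 49:r→58,7→49,b→49,1→11,m→44 50:r→50,7→59,b→50,1→50,m→57 51:r→60,7→51,b→11,1→11,m→51 52:r→61,7→51,b→52,1→11,m→58 53:r→53,7→56,b→11,1→53,m→53 54:r→54,7→59,b→11,1→54,m→54 55:r→33,7→56,b→11,1→55,m→55 56:r→33,7→59,b→11,1→56,m→56 57:r→57,7→59,b→57,1→57,m→54 58:r→62,7→51,b→58,1→11,m→51 59:r→63,7→59,b→11,1→11,m→59 60:r→60,7→59,b→11,1→11,m→60 61:r→61,7→59,b→61,1→11,m→62 62:r→62,7→59,b→62,1→11,m→60 63:r→63,7→11,b→11,1→11,m→63 (ε-aug+det+¬).
'r7b': |S_i|=[84, 65, 28, 2] end={s30,s84} ∉↓L; 3/3 del acc.
'7mmb': N↓-sim [84, 71, 50, 24, 2] end={s30,s84} — reject; 4/4 del acc.
'7rr7r7': N↓-sim [84, 71, 53, 33, 10, 3, 1] end={s84} rej; 6/6 deletions ∈↓L.
'1bm771': N↓-sim [84, 73, 60, 45, 29, 14, 3] end={s21,s66,s84} — reject; 6/6 single-dels accept.
4 obstructions.

Antichain: [r7b, 7mmb, 7rr7r7, 1bm771].


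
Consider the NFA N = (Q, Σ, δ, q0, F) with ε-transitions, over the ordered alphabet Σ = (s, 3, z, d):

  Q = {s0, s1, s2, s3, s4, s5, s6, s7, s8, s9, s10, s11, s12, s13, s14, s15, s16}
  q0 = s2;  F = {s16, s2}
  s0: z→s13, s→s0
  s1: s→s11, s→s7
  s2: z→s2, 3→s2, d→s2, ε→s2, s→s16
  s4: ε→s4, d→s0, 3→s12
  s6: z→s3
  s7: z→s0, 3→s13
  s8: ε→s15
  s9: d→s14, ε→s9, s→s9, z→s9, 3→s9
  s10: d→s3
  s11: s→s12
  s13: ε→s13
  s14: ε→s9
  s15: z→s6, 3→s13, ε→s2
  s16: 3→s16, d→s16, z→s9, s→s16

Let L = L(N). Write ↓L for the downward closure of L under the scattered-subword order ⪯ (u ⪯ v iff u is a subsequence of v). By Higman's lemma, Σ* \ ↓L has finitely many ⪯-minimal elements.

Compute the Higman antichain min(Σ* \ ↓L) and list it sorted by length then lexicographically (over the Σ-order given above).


|Q|=17, |F|=2, |δ|=32 (7 ε).
min D↑ (3 st, q0=0, F={2}): 0:s→1,3→0,z→0,d→0 1:s→1,3→1,z→2,d→1 2:s→2,3→2,z→2,d→2 (ε-aug+det+¬).
'sz': N↓-sim [4, 3, 2] end={s14,s9} — reject; 2/2 deletions ∈↓L.
1 minimals (antichain).

Antichain: [sz].


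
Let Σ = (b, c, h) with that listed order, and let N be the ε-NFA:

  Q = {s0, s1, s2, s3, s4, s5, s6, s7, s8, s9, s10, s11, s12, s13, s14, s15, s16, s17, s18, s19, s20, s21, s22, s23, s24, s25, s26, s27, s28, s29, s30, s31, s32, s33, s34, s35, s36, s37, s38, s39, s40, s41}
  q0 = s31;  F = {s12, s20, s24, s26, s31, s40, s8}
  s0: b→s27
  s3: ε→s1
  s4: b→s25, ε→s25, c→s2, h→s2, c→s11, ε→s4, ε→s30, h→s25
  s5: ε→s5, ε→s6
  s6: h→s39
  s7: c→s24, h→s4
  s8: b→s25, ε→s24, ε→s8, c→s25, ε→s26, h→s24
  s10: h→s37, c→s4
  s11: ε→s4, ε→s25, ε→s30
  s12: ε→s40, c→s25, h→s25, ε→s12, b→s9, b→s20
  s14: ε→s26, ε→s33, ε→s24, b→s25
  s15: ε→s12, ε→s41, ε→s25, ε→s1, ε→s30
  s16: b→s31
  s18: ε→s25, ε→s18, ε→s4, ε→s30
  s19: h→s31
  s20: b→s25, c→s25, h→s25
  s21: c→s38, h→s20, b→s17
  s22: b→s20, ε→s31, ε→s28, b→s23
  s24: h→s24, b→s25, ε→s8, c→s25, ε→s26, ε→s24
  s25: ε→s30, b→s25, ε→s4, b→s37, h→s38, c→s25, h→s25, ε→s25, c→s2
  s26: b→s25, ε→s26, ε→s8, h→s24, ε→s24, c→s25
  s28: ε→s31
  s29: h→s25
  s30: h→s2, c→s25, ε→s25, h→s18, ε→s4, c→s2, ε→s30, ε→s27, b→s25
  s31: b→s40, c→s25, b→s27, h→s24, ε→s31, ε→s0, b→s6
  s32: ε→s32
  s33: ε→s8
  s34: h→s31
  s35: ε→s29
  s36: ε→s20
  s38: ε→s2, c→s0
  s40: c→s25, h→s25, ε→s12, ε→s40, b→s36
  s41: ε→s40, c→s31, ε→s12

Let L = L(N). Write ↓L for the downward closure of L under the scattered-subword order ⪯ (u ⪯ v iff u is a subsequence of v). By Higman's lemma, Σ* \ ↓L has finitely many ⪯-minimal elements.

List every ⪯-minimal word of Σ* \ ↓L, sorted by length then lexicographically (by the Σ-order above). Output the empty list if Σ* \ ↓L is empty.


|Q|=42, |F|=7, |δ|=111 (53 ε).
min D↑ (5 st, q0=0, F={2}): 0:b→1,c→2,h→3 1:b→4,c→2,h→2 2:b→2,c→2,h→2 3:b→2,c→2,h→3 4:b→2,c→2,h→2 [Hopcroft].
'c': |S_i|=[21, 10] end={s0,s11,s18,s2,s25,s27,s30,s37,s38,s4} — reject; 1/1 del acc.
'bh': N↓-sim [21, 17, 11] end={s0,s11,s18,s2,s25,s27,s30,s37,s38,s39,s4} rej; 2/2 del acc.
'hb': |S_i|=[21, 14, 10] end={s0,s11,s18,s2,s25,s27,s30,s37,s38,s4} rej; 2/2 single-dels accept.
'bbb': |S_i|=[21, 17, 13, 10] end={s0,s11,s18,s2,s25,s27,s30,s37,s38,s4} — reject; 3/3 single-dels accept.
4 obstructions.

A = [c, bh, hb, bbb].


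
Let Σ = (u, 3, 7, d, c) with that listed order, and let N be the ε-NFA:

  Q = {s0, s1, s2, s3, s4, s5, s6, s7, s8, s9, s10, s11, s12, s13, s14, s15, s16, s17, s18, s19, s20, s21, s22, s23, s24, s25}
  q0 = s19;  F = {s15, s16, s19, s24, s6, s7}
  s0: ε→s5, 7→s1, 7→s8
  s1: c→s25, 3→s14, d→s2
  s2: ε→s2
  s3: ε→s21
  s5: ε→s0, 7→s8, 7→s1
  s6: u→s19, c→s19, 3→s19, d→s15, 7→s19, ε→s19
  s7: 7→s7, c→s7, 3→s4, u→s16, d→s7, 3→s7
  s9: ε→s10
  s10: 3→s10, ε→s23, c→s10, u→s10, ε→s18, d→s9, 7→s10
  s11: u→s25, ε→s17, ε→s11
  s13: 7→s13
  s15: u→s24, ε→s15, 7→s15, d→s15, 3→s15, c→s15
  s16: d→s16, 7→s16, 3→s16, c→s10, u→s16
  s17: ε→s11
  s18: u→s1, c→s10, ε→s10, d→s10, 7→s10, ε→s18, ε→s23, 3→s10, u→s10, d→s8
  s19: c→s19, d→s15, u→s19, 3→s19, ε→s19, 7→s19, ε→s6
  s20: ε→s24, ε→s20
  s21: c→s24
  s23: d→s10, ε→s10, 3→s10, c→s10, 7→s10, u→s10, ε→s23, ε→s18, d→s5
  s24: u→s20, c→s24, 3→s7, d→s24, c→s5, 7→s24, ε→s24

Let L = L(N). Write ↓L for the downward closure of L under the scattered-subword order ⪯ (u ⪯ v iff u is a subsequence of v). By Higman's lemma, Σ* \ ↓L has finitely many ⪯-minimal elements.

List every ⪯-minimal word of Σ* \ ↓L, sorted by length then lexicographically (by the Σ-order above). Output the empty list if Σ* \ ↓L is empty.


A = [du3uc].

|Q|=26, |F|=6, |δ|=83 (23 ε).
min D↑ (6 st, q0=0, F={5}): 0:u→0,3→0,7→0,d→1,c→0 1:u→2,3→1,7→1,d→1,c→1 2:u→2,3→3,7→2,d→2,c→2 3:u→4,3→3,7→3,d→3,c→3 4:u→4,3→4,7→4,d→4,c→5 5:u→5,3→5,7→5,d→5,c→5 (ε-aug+det+¬).
'du3uc': |S_i|=[19, 17, 16, 14, 12, 11] end={s0,s1,s10,s14,s18,s2,s23,s25,s5,s8,s9} ∉↓L; 5/5 single-dels accept.
1 obstructions.


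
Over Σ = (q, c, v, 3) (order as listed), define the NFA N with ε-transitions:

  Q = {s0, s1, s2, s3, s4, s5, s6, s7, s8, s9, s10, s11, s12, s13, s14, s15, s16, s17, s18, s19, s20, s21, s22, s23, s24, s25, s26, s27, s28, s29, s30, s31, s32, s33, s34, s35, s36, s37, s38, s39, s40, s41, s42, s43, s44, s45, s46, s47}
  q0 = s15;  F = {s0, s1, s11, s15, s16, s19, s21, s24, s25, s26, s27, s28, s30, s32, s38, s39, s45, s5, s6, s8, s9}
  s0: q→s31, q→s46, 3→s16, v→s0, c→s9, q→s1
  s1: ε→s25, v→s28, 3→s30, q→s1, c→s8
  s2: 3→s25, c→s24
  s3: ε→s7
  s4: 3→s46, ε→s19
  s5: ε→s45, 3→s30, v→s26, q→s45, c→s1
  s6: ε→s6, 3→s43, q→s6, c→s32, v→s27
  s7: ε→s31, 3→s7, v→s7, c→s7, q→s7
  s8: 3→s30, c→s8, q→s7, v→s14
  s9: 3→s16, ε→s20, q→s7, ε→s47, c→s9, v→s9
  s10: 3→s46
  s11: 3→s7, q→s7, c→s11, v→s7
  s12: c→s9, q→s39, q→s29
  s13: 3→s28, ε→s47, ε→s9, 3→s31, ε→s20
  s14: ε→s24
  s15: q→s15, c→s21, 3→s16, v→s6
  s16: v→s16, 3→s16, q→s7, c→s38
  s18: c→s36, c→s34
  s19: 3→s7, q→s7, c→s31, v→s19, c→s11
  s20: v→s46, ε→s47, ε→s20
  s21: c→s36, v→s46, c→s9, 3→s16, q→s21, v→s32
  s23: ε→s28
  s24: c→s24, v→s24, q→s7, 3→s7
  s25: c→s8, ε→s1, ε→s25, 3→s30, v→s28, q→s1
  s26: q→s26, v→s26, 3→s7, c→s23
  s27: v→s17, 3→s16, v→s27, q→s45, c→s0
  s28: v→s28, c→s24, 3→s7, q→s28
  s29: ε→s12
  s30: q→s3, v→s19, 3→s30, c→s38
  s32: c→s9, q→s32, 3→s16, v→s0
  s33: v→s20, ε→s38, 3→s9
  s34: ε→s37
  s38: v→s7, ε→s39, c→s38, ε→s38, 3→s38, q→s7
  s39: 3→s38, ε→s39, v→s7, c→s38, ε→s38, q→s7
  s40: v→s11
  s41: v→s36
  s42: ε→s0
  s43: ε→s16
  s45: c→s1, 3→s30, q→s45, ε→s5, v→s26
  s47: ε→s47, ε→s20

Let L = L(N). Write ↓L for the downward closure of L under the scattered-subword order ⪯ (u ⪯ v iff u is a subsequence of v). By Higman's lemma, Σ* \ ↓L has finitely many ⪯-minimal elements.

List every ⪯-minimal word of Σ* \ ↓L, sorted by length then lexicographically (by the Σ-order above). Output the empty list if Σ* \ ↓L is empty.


|Q|=48, |F|=21, |δ|=139 (29 ε).
min D↑ (19 st, q0=0, F={7}): 0:q→0,c→1,v→2,3→3 1:q→1,c→4,v→5,3→3 2:q→2,c→5,v→6,3→3 3:q→7,c→8,v→3,3→3 4:q→7,c→4,v→4,3→3 5:q→5,c→4,v→9,3→3 6:q→10,c→9,v→6,3→3 7:q→7,c→7,v→7,3→7 8:q→7,c→8,v→7,3→8 9:q→11,c→4,v→9,3→3 10:q→10,c→11,v→12,3→13 11:q→11,c→14,v→15,3→13 12:q→12,c→15,v→12,3→7 13:q→7,c→8,v→16,3→13 14:q→7,c→14,v→17,3→13 15:q→15,c→17,v→15,3→7 16:q→7,c→18,v→16,3→7 17:q→7,c→17,v→17,3→7 18:q→7,c→18,v→7,3→7.
'3q': run [32, 10, 3] end={s3,s31,s7} — reject; 2/2 del acc.
'ccq': run [32, 24, 17, 3] end={s3,s31,s7} — reject; 3/3 deletions ∈↓L.
'3cv': N↓-sim [32, 10, 5, 2] end={s31,s7} ∉↓L; 3/3 del acc.
'vvqv3': N↓-sim [32, 29, 26, 19, 9, 2] end={s31,s7} — reject; 5/5 single-dels accept.
4 minimals (antichain).

A = [3q, ccq, 3cv, vvqv3].


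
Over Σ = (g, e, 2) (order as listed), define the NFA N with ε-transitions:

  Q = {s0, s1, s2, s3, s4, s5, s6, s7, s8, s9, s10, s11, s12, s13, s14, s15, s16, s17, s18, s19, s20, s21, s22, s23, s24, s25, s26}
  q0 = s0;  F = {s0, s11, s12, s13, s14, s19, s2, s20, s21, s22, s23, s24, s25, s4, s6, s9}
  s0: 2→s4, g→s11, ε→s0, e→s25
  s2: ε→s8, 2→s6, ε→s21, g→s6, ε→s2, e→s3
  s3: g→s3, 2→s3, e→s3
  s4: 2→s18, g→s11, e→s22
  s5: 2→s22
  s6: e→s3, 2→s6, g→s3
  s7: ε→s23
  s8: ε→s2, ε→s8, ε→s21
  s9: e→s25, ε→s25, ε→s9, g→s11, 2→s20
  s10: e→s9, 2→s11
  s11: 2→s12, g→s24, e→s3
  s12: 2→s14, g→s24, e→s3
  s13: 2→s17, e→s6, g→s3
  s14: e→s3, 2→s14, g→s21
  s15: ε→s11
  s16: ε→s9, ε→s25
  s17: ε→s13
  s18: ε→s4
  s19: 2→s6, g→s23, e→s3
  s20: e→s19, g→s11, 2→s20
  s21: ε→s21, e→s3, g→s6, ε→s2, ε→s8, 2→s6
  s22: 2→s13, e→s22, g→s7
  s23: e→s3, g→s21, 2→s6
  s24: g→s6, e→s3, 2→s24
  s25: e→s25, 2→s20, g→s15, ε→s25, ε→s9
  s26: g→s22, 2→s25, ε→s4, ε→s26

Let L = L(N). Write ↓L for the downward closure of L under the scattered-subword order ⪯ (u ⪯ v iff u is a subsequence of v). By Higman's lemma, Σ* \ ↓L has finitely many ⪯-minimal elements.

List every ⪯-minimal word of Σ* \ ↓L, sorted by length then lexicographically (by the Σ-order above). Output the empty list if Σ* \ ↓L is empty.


Antichain: [ge, gggg, e2ee, 2e2g, g22g2g].

|Q|=27, |F|=16, |δ|=78 (22 ε).
min D↑ (15 st, q0=0, F={5}): 0:g→1,e→2,2→3 1:g→4,e→5,2→6 2:g→1,e→2,2→7 3:g→1,e→8,2→3 4:g→9,e→5,2→4 5:g→5,e→5,2→5 6:g→4,e→5,2→10 7:g→1,e→11,2→7 8:g→12,e→8,2→13 9:g→5,e→5,2→9 10:g→14,e→5,2→10 11:g→12,e→5,2→9 12:g→14,e→5,2→9 13:g→5,e→9,2→13 14:g→9,e→5,2→9.
'ge': |S_i|=[22, 12, 1] end={s3} — reject; 2/2 deletions ∈↓L.
'gggg': |S_i|=[22, 12, 6, 2, 1] end={s3} — reject; 4/4 deletions ∈↓L.
'e2ee': N↓-sim [22, 19, 14, 7, 1] end={s3} ∉↓L; 4/4 single-dels accept.
'2e2g': run [22, 18, 11, 4, 1] end={s3} rej; 4/4 del acc.
'g22g2g': |S_i|=[22, 12, 8, 7, 5, 2, 1] end={s3} rej; 6/6 single-dels accept.
5 minimals (antichain).


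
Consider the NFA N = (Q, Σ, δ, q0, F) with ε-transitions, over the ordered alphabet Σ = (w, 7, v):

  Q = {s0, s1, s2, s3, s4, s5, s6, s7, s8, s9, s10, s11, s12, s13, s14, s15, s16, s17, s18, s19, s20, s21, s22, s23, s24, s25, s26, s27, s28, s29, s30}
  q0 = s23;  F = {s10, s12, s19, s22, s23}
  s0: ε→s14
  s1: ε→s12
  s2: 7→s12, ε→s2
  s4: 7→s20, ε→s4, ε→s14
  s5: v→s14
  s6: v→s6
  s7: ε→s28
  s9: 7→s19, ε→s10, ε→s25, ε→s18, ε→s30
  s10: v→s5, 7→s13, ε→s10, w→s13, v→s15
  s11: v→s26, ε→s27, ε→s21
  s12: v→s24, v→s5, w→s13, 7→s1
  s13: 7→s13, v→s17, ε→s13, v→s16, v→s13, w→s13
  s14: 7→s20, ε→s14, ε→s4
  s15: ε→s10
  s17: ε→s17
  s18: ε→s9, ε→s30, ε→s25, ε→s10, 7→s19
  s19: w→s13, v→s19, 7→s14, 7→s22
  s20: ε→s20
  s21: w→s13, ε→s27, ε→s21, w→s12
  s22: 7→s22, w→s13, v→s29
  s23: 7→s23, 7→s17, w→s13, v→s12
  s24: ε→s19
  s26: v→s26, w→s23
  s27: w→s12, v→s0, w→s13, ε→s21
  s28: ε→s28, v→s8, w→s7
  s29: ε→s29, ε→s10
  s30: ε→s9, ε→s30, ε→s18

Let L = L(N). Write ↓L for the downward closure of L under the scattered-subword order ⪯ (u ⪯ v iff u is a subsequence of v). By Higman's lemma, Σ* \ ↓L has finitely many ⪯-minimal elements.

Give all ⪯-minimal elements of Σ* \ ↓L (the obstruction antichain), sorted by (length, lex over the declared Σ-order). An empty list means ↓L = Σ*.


min(Σ*\↓L) = [w, vv7v7].

|Q|=31, |F|=5, |δ|=74 (33 ε).
min D↑ (6 st, q0=0, F={1}): 0:w→1,7→0,v→2 1:w→1,7→1,v→1 2:w→1,7→2,v→3 3:w→1,7→4,v→3 4:w→1,7→4,v→5 5:w→1,7→1,v→5 [Hopcroft].
'w': N↓-sim [16, 3] end={s13,s16,s17} rej; 1/1 single-dels accept.
'vv7v7': run [16, 15, 13, 11, 10, 4] end={s13,s16,s17,s20} rej; 5/5 single-dels accept.
2 minimals (antichain).


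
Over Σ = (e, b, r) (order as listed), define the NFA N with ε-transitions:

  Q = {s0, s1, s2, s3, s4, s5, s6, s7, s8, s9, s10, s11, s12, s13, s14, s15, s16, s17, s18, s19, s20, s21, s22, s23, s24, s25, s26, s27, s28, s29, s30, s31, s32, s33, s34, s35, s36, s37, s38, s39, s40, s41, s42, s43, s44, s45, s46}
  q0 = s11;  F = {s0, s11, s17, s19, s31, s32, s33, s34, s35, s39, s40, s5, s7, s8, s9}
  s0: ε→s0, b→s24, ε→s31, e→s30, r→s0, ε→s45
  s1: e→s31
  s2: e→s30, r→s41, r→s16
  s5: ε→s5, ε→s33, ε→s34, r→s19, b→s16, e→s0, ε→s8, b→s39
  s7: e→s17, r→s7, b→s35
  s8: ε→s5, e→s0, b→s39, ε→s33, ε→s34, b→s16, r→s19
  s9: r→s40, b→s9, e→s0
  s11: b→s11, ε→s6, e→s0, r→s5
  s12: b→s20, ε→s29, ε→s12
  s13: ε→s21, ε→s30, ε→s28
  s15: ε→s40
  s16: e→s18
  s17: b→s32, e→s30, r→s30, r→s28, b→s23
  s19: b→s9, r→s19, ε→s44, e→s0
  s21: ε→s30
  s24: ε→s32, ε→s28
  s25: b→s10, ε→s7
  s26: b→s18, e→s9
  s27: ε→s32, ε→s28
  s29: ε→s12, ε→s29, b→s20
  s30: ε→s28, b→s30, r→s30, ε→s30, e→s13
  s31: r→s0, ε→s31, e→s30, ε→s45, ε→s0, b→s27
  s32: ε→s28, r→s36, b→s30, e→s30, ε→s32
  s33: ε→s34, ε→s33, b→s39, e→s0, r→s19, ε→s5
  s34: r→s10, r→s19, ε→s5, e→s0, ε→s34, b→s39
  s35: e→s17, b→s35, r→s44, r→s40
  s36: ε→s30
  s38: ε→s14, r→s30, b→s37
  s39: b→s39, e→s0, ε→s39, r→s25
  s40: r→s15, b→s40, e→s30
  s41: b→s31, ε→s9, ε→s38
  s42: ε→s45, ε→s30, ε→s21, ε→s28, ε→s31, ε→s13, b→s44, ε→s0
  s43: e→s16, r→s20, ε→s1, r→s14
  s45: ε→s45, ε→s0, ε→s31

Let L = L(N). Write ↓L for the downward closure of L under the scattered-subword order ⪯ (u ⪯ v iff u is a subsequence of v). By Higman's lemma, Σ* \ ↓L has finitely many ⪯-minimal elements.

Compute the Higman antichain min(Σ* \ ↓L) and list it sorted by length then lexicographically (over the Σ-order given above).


|Q|=47, |F|=15, |δ|=125 (54 ε).
min D↑ (12 st, q0=0, F={3}): 0:e→1,b→0,r→2 1:e→3,b→4,r→1 2:e→1,b→5,r→6 3:e→3,b→3,r→3 4:e→3,b→3,r→3 5:e→1,b→5,r→7 6:e→1,b→8,r→6 7:e→9,b→10,r→7 8:e→1,b→8,r→11 9:e→3,b→4,r→3 10:e→9,b→10,r→11 11:e→3,b→11,r→11 [Hopcroft].
'ee': run [31, 14, 4] end={s13,s21,s28,s30} — reject; 2/2 deletions ∈↓L.
'ebb': |S_i|=[31, 14, 9, 4] end={s13,s21,s28,s30} ∉↓L; 3/3 deletions ∈↓L.
'ebr': N↓-sim [31, 14, 9, 5] end={s13,s21,s28,s30,s36} — reject; 3/3 deletions ∈↓L.
'rbrer': run [31, 29, 24, 20, 8, 5] end={s13,s21,s28,s30,s36} rej; 5/5 single-dels accept.
'rrbre': run [31, 29, 22, 19, 14, 4] end={s13,s21,s28,s30} rej; 5/5 del acc.
5 minimals (antichain).

A = [ee, ebb, ebr, rbrer, rrbre].


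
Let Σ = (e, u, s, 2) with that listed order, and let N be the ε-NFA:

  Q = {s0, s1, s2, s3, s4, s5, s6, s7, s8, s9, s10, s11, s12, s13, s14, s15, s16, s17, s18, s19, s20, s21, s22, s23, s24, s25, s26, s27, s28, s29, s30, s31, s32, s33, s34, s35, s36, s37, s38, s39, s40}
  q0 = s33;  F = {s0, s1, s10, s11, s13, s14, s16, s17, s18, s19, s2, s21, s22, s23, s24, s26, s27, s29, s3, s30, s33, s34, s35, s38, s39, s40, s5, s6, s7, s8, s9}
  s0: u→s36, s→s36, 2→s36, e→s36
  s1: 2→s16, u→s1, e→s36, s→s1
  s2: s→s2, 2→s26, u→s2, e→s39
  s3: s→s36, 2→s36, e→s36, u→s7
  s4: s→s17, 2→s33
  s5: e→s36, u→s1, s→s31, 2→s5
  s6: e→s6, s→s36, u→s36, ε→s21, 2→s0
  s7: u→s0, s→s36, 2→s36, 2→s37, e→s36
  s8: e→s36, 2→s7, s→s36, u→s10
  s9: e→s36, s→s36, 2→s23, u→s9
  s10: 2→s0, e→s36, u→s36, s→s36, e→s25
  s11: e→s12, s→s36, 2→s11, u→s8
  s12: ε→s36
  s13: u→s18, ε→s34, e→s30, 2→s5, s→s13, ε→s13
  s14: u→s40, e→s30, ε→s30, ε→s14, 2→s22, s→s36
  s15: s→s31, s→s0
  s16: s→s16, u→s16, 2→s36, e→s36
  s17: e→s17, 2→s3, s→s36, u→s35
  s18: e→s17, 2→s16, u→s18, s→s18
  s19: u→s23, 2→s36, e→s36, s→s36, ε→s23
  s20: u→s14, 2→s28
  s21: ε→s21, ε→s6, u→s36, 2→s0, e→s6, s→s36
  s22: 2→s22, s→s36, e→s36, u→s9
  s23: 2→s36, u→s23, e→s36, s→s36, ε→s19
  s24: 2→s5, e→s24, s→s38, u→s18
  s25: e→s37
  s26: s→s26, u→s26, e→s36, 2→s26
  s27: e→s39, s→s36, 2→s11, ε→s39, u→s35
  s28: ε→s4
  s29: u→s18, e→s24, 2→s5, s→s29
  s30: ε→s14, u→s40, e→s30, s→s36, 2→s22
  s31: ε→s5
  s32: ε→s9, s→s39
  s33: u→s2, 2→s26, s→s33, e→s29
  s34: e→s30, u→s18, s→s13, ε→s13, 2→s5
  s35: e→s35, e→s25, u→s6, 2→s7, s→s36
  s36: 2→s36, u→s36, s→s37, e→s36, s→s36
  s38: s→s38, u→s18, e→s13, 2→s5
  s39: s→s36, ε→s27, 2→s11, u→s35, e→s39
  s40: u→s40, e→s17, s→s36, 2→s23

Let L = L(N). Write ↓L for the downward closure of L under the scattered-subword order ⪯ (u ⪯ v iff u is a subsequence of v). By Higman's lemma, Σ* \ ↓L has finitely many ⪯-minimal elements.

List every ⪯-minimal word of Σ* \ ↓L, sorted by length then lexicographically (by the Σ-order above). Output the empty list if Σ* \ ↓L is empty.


min(Σ*\↓L) = [2e, ues, eu22, ueuuu, eesees].

|Q|=41, |F|=31, |δ|=157 (17 ε).
min D↑ (27 st, q0=0, F={8}): 0:e→1,u→2,s→0,2→3 1:e→4,u→5,s→1,2→6 2:e→7,u→2,s→2,2→3 3:e→8,u→3,s→3,2→3 4:e→4,u→5,s→9,2→6 5:e→10,u→5,s→5,2→11 6:e→8,u→12,s→6,2→6 7:e→7,u→13,s→8,2→14 8:e→8,u→8,s→8,2→8 9:e→15,u→5,s→9,2→6 10:e→10,u→13,s→8,2→16 11:e→8,u→11,s→11,2→8 12:e→8,u→12,s→12,2→11 13:e→13,u→17,s→8,2→18 14:e→8,u→19,s→8,2→14 15:e→20,u→5,s→15,2→6 16:e→8,u→18,s→8,2→8 17:e→17,u→8,s→8,2→21 18:e→8,u→21,s→8,2→8 19:e→8,u→22,s→8,2→18 20:e→20,u→23,s→8,2→24 21:e→8,u→8,s→8,2→8 22:e→8,u→8,s→8,2→21 23:e→10,u→23,s→8,2→25 24:e→8,u→26,s→8,2→24 25:e→8,u→25,s→8,2→8 26:e→8,u→26,s→8,2→25.
'2e': |S_i|=[36, 19, 4] end={s12,s25,s36,s37} rej; 2/2 deletions ∈↓L.
'ues': run [36, 25, 16, 2] end={s36,s37} — reject; 3/3 del acc.
'eu22': N↓-sim [36, 33, 19, 8, 2] end={s36,s37} ∉↓L; 4/4 deletions ∈↓L.
'ueuuu': N↓-sim [36, 25, 16, 10, 7, 2] end={s36,s37} rej; 5/5 single-dels accept.
'eesees': N↓-sim [36, 33, 32, 25, 24, 17, 2] end={s36,s37} ∉↓L; 6/6 del acc.
5 obstructions.


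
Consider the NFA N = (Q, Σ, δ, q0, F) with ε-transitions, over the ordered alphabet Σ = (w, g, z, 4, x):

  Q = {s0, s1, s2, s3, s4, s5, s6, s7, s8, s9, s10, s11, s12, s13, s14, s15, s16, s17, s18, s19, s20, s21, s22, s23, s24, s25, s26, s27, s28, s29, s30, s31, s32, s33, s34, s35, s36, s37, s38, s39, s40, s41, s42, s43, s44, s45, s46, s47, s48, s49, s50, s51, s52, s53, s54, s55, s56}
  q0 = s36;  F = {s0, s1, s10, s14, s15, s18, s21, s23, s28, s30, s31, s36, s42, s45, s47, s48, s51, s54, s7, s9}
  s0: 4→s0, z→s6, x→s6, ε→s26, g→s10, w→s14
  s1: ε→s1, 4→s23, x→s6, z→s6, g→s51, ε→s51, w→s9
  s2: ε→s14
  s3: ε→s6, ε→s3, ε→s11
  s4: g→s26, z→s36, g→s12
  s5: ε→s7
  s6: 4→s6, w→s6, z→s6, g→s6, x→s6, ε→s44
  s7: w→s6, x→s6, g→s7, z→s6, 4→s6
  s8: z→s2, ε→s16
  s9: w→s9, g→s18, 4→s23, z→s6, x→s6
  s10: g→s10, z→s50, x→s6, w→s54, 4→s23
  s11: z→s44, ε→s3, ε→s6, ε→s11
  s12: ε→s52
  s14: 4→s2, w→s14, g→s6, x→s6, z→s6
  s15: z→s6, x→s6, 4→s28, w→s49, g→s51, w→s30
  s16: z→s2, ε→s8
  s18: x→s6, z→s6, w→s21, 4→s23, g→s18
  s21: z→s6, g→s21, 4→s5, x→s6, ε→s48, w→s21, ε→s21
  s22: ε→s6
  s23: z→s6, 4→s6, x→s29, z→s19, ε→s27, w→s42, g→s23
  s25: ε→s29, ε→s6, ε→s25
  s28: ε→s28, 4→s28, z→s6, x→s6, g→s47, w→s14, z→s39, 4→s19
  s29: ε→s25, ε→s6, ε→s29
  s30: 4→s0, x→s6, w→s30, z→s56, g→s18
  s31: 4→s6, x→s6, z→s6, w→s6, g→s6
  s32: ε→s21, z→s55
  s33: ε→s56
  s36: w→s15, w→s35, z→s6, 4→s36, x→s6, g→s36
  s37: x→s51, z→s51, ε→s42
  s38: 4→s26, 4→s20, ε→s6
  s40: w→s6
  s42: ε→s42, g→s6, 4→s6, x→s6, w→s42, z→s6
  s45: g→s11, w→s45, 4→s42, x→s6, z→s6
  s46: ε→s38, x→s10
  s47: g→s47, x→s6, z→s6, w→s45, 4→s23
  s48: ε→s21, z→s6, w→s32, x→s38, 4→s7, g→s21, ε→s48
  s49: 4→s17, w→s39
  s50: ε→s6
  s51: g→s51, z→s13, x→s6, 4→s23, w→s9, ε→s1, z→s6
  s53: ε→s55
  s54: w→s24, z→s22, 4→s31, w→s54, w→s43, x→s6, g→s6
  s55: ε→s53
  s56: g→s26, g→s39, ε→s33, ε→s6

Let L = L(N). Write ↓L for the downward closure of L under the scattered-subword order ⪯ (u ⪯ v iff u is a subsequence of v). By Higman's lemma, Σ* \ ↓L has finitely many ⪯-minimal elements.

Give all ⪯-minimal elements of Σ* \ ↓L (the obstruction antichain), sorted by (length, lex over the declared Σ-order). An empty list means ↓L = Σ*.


A = [z, x, wg44, w4wg, wwgw4w].

|Q|=57, |F|=20, |δ|=170 (40 ε).
min D↑ (19 st, q0=0, F={2}): 0:w→1,g→0,z→2,4→0,x→2 1:w→3,g→4,z→2,4→5,x→2 2:w→2,g→2,z→2,4→2,x→2 3:w→3,g→6,z→2,4→7,x→2 4:w→8,g→4,z→2,4→9,x→2 5:w→10,g→11,z→2,4→5,x→2 6:w→12,g→6,z→2,4→9,x→2 7:w→10,g→13,z→2,4→7,x→2 8:w→8,g→6,z→2,4→9,x→2 9:w→14,g→9,z→2,4→2,x→2 10:w→10,g→2,z→2,4→10,x→2 11:w→15,g→11,z→2,4→9,x→2 12:w→12,g→12,z→2,4→16,x→2 13:w→17,g→13,z→2,4→9,x→2 14:w→14,g→2,z→2,4→2,x→2 15:w→15,g→2,z→2,4→14,x→2 16:w→2,g→16,z→2,4→2,x→2 17:w→17,g→2,z→2,4→18,x→2 18:w→2,g→2,z→2,4→2,x→2 (ε-aug+det+¬).
'z': N↓-sim [47, 12] end={s13,s19,s22,s26,s33,s39,s44,s50,s53,s55,s56,s6} rej; 1/1 single-dels accept.
'x': run [47, 7] end={s20,s25,s26,s29,s38,s44,s6} rej; 1/1 deletions ∈↓L.
'wg44': |S_i|=[47, 46, 35, 13, 2] end={s44,s6} rej; 4/4 deletions ∈↓L.
'w4wg': run [47, 46, 29, 13, 4] end={s11,s3,s44,s6} ∉↓L; 4/4 del acc.
'wwgw4w': run [47, 46, 39, 29, 18, 7, 2] end={s44,s6} — reject; 6/6 del acc.
5 words, ⪯-incomp.
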